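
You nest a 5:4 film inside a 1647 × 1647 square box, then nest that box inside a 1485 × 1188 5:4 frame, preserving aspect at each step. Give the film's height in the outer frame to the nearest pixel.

5:4 in 1647×1647: fills the width, so the film is 1647.00 × 1317.60.
Second fit — the square canvas into 1485×1188 spans the height: 1188.00 × 1188.00 (×0.7213 from 1647×1647).
The film scales with it: height 1317.60 × 0.7213 ≈ 950.40.

950 px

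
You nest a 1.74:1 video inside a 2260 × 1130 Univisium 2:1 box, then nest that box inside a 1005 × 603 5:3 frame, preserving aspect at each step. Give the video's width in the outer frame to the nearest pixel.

874 px

Inside the 2260×1130 canvas the video is height-limited at 1966.20 × 1130.00.
Univisium 2:1 in 1005×603: fills the width, so the intermediate becomes 1005.00 × 502.50 — a scale of ×0.4447.
So the video's width is 1966.20 × 0.4447 ≈ 874.35.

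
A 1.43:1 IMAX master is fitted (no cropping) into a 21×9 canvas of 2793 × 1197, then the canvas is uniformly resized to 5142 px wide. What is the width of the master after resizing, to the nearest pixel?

3151 px

In the 2793×1197 frame the master fills the height: width = 1197 × 1.430 ≈ 1711.71 px.
The frame scales by 5142/2793 = 1.8410; 1711.71 × 1.8410 ≈ 3151.31 px.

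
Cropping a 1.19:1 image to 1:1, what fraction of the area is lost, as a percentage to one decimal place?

16.0%

1:1 is narrower than 1.19:1, so the crop keeps the full height and trims the width.
(1.000)/(1.190) ≈ 0.840 of the area survives, leaving 15.97% discarded.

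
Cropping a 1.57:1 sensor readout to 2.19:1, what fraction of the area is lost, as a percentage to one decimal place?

2.19:1 is wider than 1.57:1, so the crop keeps the full width and trims the height.
Fraction kept = (1.570)/(2.190) ≈ 71.69%, so 28.31% is lost.

28.3%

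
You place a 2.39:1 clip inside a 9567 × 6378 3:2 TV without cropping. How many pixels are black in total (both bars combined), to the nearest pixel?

2.39:1 (2.390) > 3:2 (1.500), so the clip fills the width.
That makes the image 4002.9289 px tall (9567 / 2.390).
Black = 6378 − 4002.9289 = 2375.0711 px.
Bar area = 2375.0711 × 9567 ≈ 22722305 px.

22722305 pixels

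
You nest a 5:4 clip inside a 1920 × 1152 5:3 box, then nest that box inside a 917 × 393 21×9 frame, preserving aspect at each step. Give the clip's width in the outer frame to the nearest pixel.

Inside the 1920×1152 canvas the clip is height-limited at 1440.00 × 1152.00.
Second fit — the 5:3 canvas into 917×393 spans the height: 655.00 × 393.00 (×0.3411 from 1920×1152).
The clip scales with it: width 1440.00 × 0.3411 ≈ 491.25.

491 px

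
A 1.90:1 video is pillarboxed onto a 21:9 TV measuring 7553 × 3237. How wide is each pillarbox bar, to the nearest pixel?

701 px

1.90:1 is narrower than 21:9, so it spans the full height.
That makes the image 6150.30 px wide (3237 × 1.900).
Black = 7553 − 6150.30 = 1402.70 px, or 701.35 per bar.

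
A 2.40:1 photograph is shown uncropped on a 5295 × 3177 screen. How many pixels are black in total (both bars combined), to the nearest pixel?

5140121 pixels

Since 2.400 > 1.667, the photograph is width-limited.
Content height = 5295 / 2.400 ≈ 2206.2500 px.
3177 − 2206.2500 = 970.7500 px of bars.
Across the 5295-px span: 970.7500 × 5295 ≈ 5140121 px.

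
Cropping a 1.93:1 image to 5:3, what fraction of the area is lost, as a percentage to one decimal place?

Going from 1.93:1 to 5:3 means cutting width while keeping height.
Area ratio = (1.667)/(1.930) = 86.36%; the remaining 13.64% is cropped out.

13.6%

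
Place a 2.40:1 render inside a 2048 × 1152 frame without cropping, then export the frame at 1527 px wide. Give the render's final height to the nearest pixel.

At 2048×1152 the render is width-limited, so height = 2048 / 2.400 ≈ 853.33 px.
The frame scales by 1527/2048 = 0.7456; 853.33 × 0.7456 ≈ 636.25 px.

636 px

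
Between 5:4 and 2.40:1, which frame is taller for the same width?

5:4 = 1.25 and 2.4; 2.4 > 1.25. The smaller width-to-height ratio is the taller frame.

5:4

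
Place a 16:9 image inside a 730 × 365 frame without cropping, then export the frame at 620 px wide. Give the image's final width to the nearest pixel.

In the 730×365 frame the image fills the height: width = 365 × 16/9 ≈ 648.89 px.
Scaling 730 → 620 is ×0.8493, so the width becomes 648.89 × 0.8493 ≈ 551.11 px.

551 px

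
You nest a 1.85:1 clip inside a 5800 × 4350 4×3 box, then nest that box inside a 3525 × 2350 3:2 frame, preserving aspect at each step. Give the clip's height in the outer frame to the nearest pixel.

Inside the 5800×4350 canvas the clip is width-limited at 5800.00 × 3135.14.
4×3 in 3525×2350: fills the height, so the intermediate becomes 3133.33 × 2350.00 — a scale of ×0.5402.
Applying the same ×0.5402: 3135.14 → 1693.69.

1694 px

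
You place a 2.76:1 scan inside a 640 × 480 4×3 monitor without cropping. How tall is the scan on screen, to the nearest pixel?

232 px

Since 2.760 > 1.333, the scan is width-limited.
That makes the image 231.88 px tall (640 / 2.760).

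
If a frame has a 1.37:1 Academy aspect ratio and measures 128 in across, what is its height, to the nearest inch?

93 in

Height = 128 / 1.370 = 93.43.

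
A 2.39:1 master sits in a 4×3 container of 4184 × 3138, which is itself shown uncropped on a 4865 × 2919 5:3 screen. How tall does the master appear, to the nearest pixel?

First fit — 2.39:1 into 4184×3138 spans the width: 4184.00 × 1750.63.
4×3 in 4865×2919: fills the height, so the intermediate becomes 3892.00 × 2919.00 — a scale of ×0.9302.
Applying the same ×0.9302: 1750.63 → 1628.45.

1628 px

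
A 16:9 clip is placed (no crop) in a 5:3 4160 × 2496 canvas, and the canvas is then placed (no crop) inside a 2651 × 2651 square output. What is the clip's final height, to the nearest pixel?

16:9 in 4160×2496: fills the width, so the clip is 4160.00 × 2340.00.
The 5:3 canvas is width-limited in 2651×2651, giving 2651.00 × 1590.60; scale factor 0.6373.
The clip scales with it: height 2340.00 × 0.6373 ≈ 1491.19.

1491 px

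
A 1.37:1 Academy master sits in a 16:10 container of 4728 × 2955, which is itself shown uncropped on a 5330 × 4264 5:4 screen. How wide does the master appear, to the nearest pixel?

1.37:1 Academy in 4728×2955: fills the height, so the master is 4048.35 × 2955.00.
Second fit — the 16:10 canvas into 5330×4264 spans the width: 5330.00 × 3331.25 (×1.1273 from 4728×2955).
Applying the same ×1.1273: 4048.35 → 4563.81.

4564 px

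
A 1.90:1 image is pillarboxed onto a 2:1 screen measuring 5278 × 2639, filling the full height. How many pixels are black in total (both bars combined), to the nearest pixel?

696432 pixels

The image is 2639 × 1.900 ≈ 5014.1000 px wide.
5278 − 5014.1000 = 263.9000 px of bars.
Across the 2639-px span: 263.9000 × 2639 ≈ 696432 px.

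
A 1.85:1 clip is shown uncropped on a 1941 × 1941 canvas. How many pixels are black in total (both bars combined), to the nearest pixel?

Since 1.850 > 1.000, the clip is width-limited.
Content height = 1941 / 1.850 ≈ 1049.1892 px.
1941 − 1049.1892 = 891.8108 px of bars.
Bar area = 891.8108 × 1941 ≈ 1731005 px.

1731005 pixels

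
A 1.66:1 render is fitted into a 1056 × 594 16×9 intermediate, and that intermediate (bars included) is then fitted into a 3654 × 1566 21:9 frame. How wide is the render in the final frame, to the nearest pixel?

2600 px

1.66:1 in 1056×594: fills the height, so the render is 986.04 × 594.00.
The 16×9 canvas is height-limited in 3654×1566, giving 2784.00 × 1566.00; scale factor 2.6364.
Applying the same ×2.6364: 986.04 → 2599.56.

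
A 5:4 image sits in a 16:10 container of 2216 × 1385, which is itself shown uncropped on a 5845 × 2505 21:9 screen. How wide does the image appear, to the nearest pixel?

3131 px

5:4 in 2216×1385: fills the height, so the image is 1731.25 × 1385.00.
The 16:10 canvas is height-limited in 5845×2505, giving 4008.00 × 2505.00; scale factor 1.8087.
The image scales with it: width 1731.25 × 1.8087 ≈ 3131.25.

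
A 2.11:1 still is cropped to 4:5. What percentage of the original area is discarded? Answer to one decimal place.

62.1%

The height stays; only width is cut (since 4:5 is narrower than 2.11:1).
Area ratio = (0.800)/(2.110) = 37.91%; the remaining 62.09% is cropped out.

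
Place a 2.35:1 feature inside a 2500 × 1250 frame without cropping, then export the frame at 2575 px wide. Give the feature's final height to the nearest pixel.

1096 px

At 2500×1250 the feature is width-limited, so height = 2500 / 2.350 ≈ 1063.83 px.
Resizing to 2575 px wide multiplies everything by 1.0300: 1063.83 → 1095.74 px.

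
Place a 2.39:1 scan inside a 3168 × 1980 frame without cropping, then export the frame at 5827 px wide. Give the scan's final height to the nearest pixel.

2438 px

Fitted into 3168×1980, the scan spans the width; its height is 3168 / 2.390 ≈ 1325.52 px.
Resizing to 5827 px wide multiplies everything by 1.8393: 1325.52 → 2438.08 px.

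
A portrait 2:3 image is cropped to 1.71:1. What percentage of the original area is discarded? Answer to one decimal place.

Going from portrait 2:3 to 1.71:1 means cutting height while keeping width.
Fraction kept = (0.667)/(1.710) ≈ 38.99%, so 61.01% is lost.

61.0%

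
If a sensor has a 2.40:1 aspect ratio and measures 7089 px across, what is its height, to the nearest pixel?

7089 / 2.400 = 2953.75.

2954 px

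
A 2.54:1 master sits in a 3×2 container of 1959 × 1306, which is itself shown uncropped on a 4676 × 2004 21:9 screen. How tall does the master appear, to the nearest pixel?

1183 px

Inside the 1959×1306 canvas the master is width-limited at 1959.00 × 771.26.
The 3×2 canvas is height-limited in 4676×2004, giving 3006.00 × 2004.00; scale factor 1.5345.
The master scales with it: height 771.26 × 1.5345 ≈ 1183.46.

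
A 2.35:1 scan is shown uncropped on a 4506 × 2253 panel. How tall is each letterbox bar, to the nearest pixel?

168 px

2.35:1 is wider than Univisium 2:1, so it spans the full width.
The scan is 4506 / 2.350 ≈ 1917.45 px tall.
2253 − 1917.45 = 335.55 px of bars (167.78 each).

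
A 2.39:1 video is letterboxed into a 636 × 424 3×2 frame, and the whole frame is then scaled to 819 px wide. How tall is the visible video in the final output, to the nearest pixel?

Fitted into 636×424, the video spans the width; its height is 636 / 2.390 ≈ 266.11 px.
Resizing to 819 px wide multiplies everything by 1.2877: 266.11 → 342.68 px.

343 px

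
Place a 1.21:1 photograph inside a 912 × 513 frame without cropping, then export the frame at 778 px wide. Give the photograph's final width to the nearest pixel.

Fitted into 912×513, the photograph spans the height; its width is 513 × 1.210 ≈ 620.73 px.
Resizing to 778 px wide multiplies everything by 0.8531: 620.73 → 529.53 px.

530 px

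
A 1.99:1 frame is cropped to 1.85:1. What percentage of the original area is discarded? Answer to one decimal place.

7.0%

1.85:1 is narrower than 1.99:1, so the crop keeps the full height and trims the width.
(1.850)/(1.990) ≈ 0.930 of the area survives, leaving 7.04% discarded.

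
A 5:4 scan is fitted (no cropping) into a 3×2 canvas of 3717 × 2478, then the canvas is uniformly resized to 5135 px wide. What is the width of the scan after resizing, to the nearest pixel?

In the 3717×2478 frame the scan fills the height: width = 2478 × 5/4 ≈ 3097.50 px.
Scaling 3717 → 5135 is ×1.3815, so the width becomes 3097.50 × 1.3815 ≈ 4279.17 px.

4279 px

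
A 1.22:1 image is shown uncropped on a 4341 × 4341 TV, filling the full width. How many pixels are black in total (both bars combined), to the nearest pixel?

That makes the image 3558.1967 px tall (4341 / 1.220).
Black = 4341 − 3558.1967 = 782.8033 px.
Bar area = 782.8033 × 4341 ≈ 3398149 px.

3398149 pixels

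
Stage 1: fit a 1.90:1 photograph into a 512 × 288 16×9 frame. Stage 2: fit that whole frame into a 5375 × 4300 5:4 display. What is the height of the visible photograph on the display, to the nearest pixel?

Inside the 512×288 canvas the photograph is width-limited at 512.00 × 269.47.
Second fit — the 16×9 canvas into 5375×4300 spans the width: 5375.00 × 3023.44 (×10.4980 from 512×288).
So the photograph's height is 269.47 × 10.4980 ≈ 2828.95.

2829 px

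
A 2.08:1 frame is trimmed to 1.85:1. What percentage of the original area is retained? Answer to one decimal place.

Going from 2.08:1 to 1.85:1 means cutting width while keeping height.
Area ratio = (1.850)/(2.080) = 88.94% retained.

88.9%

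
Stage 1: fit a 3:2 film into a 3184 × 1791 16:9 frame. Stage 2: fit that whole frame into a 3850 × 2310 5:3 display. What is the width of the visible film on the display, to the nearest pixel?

First fit — 3:2 into 3184×1791 spans the height: 2686.50 × 1791.00.
Second fit — the 16:9 canvas into 3850×2310 spans the width: 3850.00 × 2165.62 (×1.2092 from 3184×1791).
The film scales with it: width 2686.50 × 1.2092 ≈ 3248.44.

3248 px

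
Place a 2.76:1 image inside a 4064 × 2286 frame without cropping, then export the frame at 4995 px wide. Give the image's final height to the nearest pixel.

Fitted into 4064×2286, the image spans the width; its height is 4064 / 2.760 ≈ 1472.46 px.
Resizing to 4995 px wide multiplies everything by 1.2291: 1472.46 → 1809.78 px.

1810 px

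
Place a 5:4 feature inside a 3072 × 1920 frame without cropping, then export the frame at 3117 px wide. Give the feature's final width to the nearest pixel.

2435 px

Fitted into 3072×1920, the feature spans the height; its width is 1920 × 5/4 ≈ 2400.00 px.
Scaling 3072 → 3117 is ×1.0146, so the width becomes 2400.00 × 1.0146 ≈ 2435.16 px.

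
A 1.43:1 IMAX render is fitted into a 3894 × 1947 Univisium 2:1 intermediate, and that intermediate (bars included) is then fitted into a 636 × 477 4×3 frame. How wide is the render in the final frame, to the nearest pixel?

455 px

First fit — 1.43:1 IMAX into 3894×1947 spans the height: 2784.21 × 1947.00.
Univisium 2:1 in 636×477: fills the width, so the intermediate becomes 636.00 × 318.00 — a scale of ×0.1633.
So the render's width is 2784.21 × 0.1633 ≈ 454.74.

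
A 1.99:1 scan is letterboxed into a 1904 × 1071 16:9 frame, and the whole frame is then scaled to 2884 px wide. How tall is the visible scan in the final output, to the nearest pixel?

1449 px

At 1904×1071 the scan is width-limited, so height = 1904 / 1.990 ≈ 956.78 px.
Scaling 1904 → 2884 is ×1.5147, so the height becomes 956.78 × 1.5147 ≈ 1449.25 px.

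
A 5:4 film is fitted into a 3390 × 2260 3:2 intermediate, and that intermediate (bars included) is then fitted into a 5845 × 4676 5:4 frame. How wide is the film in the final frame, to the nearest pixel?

Inside the 3390×2260 canvas the film is height-limited at 2825.00 × 2260.00.
3:2 in 5845×4676: fills the width, so the intermediate becomes 5845.00 × 3896.67 — a scale of ×1.7242.
Applying the same ×1.7242: 2825.00 → 4870.83.

4871 px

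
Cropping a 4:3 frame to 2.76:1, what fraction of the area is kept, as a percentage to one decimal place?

Going from 4:3 to 2.76:1 means cutting height while keeping width.
(1.333)/(2.760) ≈ 0.483 of the area survives.

48.3%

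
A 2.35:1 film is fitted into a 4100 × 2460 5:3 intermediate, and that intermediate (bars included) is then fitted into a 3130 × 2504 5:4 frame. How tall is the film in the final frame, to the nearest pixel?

1332 px

First fit — 2.35:1 into 4100×2460 spans the width: 4100.00 × 1744.68.
Second fit — the 5:3 canvas into 3130×2504 spans the width: 3130.00 × 1878.00 (×0.7634 from 4100×2460).
Applying the same ×0.7634: 1744.68 → 1331.91.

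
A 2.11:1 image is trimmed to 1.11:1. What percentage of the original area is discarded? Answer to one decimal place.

47.4%

1.11:1 is narrower than 2.11:1, so the crop keeps the full height and trims the width.
Fraction kept = (1.110)/(2.110) ≈ 52.61%, so 47.39% is lost.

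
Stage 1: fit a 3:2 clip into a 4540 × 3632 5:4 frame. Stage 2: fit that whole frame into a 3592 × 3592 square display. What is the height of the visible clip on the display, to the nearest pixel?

2395 px

First fit — 3:2 into 4540×3632 spans the width: 4540.00 × 3026.67.
The 5:4 canvas is width-limited in 3592×3592, giving 3592.00 × 2873.60; scale factor 0.7912.
So the clip's height is 3026.67 × 0.7912 ≈ 2394.67.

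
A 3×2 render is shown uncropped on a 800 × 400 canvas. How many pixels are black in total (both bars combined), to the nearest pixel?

80000 pixels

3×2 (1.500) < 2:1 (2.000), so the render fills the height.
Content width = 400 × 3/2 ≈ 600.0000 px.
Black = 800 − 600.0000 = 200.0000 px.
That's 200.0000 × 400 ≈ 80000 black pixels.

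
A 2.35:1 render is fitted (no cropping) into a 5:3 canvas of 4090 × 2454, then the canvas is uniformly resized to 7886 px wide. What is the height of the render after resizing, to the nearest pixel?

Fitted into 4090×2454, the render spans the width; its height is 4090 / 2.350 ≈ 1740.43 px.
Scaling 4090 → 7886 is ×1.9281, so the height becomes 1740.43 × 1.9281 ≈ 3355.74 px.

3356 px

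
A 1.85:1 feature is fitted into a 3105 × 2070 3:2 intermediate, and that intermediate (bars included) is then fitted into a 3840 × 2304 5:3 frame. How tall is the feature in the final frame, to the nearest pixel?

1868 px

Inside the 3105×2070 canvas the feature is width-limited at 3105.00 × 1678.38.
Second fit — the 3:2 canvas into 3840×2304 spans the height: 3456.00 × 2304.00 (×1.1130 from 3105×2070).
The feature scales with it: height 1678.38 × 1.1130 ≈ 1868.11.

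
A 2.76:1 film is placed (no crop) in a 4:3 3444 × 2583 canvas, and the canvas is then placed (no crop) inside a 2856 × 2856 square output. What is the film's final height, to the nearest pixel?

1035 px

First fit — 2.76:1 into 3444×2583 spans the width: 3444.00 × 1247.83.
Second fit — the 4:3 canvas into 2856×2856 spans the width: 2856.00 × 2142.00 (×0.8293 from 3444×2583).
So the film's height is 1247.83 × 0.8293 ≈ 1034.78.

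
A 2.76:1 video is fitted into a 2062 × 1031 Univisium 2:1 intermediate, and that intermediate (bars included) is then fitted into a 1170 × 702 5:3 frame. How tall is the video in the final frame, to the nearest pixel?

Inside the 2062×1031 canvas the video is width-limited at 2062.00 × 747.10.
Univisium 2:1 in 1170×702: fills the width, so the intermediate becomes 1170.00 × 585.00 — a scale of ×0.5674.
The video scales with it: height 747.10 × 0.5674 ≈ 423.91.

424 px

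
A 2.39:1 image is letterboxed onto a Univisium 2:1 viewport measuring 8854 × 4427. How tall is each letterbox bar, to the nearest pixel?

2.39:1 is wider than Univisium 2:1, so it spans the full width.
Content height = 8854 / 2.390 ≈ 3704.60 px.
Black = 4427 − 3704.60 = 722.40 px, or 361.20 per bar.

361 px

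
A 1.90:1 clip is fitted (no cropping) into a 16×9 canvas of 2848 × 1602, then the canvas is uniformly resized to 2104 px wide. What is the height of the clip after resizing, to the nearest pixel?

1107 px

Fitted into 2848×1602, the clip spans the width; its height is 2848 / 1.900 ≈ 1498.95 px.
Resizing to 2104 px wide multiplies everything by 0.7388: 1498.95 → 1107.37 px.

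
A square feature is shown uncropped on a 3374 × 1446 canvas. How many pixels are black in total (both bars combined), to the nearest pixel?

square is narrower than 21×9, so it spans the full height.
That makes the image 1446.0000 px wide (1446 × 1/1).
Black = 3374 − 1446.0000 = 1928.0000 px.
Bar area = 1928.0000 × 1446 ≈ 2787888 px.

2787888 pixels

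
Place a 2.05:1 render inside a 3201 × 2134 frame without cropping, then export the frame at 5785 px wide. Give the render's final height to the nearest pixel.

2822 px

Fitted into 3201×2134, the render spans the width; its height is 3201 / 2.050 ≈ 1561.46 px.
The frame scales by 5785/3201 = 1.8072; 1561.46 × 1.8072 ≈ 2821.95 px.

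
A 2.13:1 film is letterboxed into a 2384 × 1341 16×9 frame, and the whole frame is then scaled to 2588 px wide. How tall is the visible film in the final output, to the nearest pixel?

In the 2384×1341 frame the film fills the width: height = 2384 / 2.130 ≈ 1119.25 px.
Resizing to 2588 px wide multiplies everything by 1.0856: 1119.25 → 1215.02 px.

1215 px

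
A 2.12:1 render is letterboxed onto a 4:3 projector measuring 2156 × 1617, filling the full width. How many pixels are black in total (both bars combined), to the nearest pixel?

Content height = 2156 / 2.120 ≈ 1016.9811 px.
Leftover height: 1617 − 1016.9811 = 600.0189 px.
Bar area = 600.0189 × 2156 ≈ 1293641 px.

1293641 pixels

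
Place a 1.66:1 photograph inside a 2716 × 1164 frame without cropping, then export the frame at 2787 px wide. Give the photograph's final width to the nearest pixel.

1983 px

Fitted into 2716×1164, the photograph spans the height; its width is 1164 × 1.660 ≈ 1932.24 px.
Resizing to 2787 px wide multiplies everything by 1.0261: 1932.24 → 1982.75 px.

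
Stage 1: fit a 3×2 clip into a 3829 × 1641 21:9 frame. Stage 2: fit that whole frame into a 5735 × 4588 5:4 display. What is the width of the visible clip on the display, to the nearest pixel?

3687 px

Inside the 3829×1641 canvas the clip is height-limited at 2461.50 × 1641.00.
21:9 in 5735×4588: fills the width, so the intermediate becomes 5735.00 × 2457.86 — a scale of ×1.4978.
So the clip's width is 2461.50 × 1.4978 ≈ 3686.79.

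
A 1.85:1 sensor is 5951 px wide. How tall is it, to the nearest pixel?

3217 px

Height = 5951 / 1.850 = 3216.76.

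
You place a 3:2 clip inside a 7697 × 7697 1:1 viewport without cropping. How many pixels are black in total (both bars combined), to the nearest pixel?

Since 1.500 > 1.000, the clip is width-limited.
That makes the image 5131.3333 px tall (7697 × 2/3).
Black = 7697 − 5131.3333 = 2565.6667 px.
Across the 7697-px span: 2565.6667 × 7697 ≈ 19747936 px.

19747936 pixels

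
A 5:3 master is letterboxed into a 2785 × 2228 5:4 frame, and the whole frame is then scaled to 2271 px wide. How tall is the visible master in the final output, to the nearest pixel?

At 2785×2228 the master is width-limited, so height = 2785 × 3/5 ≈ 1671.00 px.
Resizing to 2271 px wide multiplies everything by 0.8154: 1671.00 → 1362.60 px.

1363 px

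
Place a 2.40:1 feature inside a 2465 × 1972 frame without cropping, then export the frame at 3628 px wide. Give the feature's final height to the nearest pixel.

Fitted into 2465×1972, the feature spans the width; its height is 2465 / 2.400 ≈ 1027.08 px.
Resizing to 3628 px wide multiplies everything by 1.4718: 1027.08 → 1511.67 px.

1512 px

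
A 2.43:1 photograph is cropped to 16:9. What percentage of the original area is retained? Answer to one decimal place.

73.2%

The height stays; only width is cut (since 16:9 is narrower than 2.43:1).
Fraction kept = (1.778)/(2.430) ≈ 73.16%.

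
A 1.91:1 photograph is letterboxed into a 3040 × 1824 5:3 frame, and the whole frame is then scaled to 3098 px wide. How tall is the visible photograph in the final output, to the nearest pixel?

In the 3040×1824 frame the photograph fills the width: height = 3040 / 1.910 ≈ 1591.62 px.
The frame scales by 3098/3040 = 1.0191; 1591.62 × 1.0191 ≈ 1621.99 px.

1622 px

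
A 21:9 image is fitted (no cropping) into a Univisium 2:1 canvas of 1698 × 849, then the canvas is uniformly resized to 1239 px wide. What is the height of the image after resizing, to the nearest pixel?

531 px

Fitted into 1698×849, the image spans the width; its height is 1698 × 9/21 ≈ 727.71 px.
The frame scales by 1239/1698 = 0.7297; 727.71 × 0.7297 ≈ 531.00 px.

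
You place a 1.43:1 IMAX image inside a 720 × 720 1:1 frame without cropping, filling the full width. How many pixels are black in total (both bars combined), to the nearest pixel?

That makes the image 503.4965 px tall (720 / 1.430).
Leftover height: 720 − 503.4965 = 216.5035 px.
Across the 720-px span: 216.5035 × 720 ≈ 155883 px.

155883 pixels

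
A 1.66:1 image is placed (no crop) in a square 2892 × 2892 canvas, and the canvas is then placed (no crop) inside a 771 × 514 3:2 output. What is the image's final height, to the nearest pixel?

Inside the 2892×2892 canvas the image is width-limited at 2892.00 × 1742.17.
The square canvas is height-limited in 771×514, giving 514.00 × 514.00; scale factor 0.1777.
So the image's height is 1742.17 × 0.1777 ≈ 309.64.

310 px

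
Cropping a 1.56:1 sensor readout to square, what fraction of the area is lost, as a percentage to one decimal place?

35.9%

The height stays; only width is cut (since square is narrower than 1.56:1).
Fraction kept = (1.000)/(1.560) ≈ 64.10%, so 35.90% is lost.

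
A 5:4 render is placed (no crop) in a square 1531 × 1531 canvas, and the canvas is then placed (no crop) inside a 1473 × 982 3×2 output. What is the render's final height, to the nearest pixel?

786 px

5:4 in 1531×1531: fills the width, so the render is 1531.00 × 1224.80.
The square canvas is height-limited in 1473×982, giving 982.00 × 982.00; scale factor 0.6414.
So the render's height is 1224.80 × 0.6414 ≈ 785.60.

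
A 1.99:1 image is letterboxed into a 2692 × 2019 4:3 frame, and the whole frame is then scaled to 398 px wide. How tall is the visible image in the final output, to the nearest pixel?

At 2692×2019 the image is width-limited, so height = 2692 / 1.990 ≈ 1352.76 px.
Resizing to 398 px wide multiplies everything by 0.1478: 1352.76 → 200.00 px.

200 px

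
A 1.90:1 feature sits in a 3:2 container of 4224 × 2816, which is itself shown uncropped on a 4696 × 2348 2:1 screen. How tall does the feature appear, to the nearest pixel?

First fit — 1.90:1 into 4224×2816 spans the width: 4224.00 × 2223.16.
Second fit — the 3:2 canvas into 4696×2348 spans the height: 3522.00 × 2348.00 (×0.8338 from 4224×2816).
The feature scales with it: height 2223.16 × 0.8338 ≈ 1853.68.

1854 px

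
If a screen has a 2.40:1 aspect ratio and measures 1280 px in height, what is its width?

3072 px

Width = 1280 × 2.400 = 3072.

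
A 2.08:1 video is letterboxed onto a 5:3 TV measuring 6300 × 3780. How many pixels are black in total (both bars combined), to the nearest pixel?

Since 2.080 > 1.667, the video is width-limited.
The video is 6300 / 2.080 ≈ 3028.8462 px tall.
Leftover height: 3780 − 3028.8462 = 751.1538 px.
That's 751.1538 × 6300 ≈ 4732269 black pixels.

4732269 pixels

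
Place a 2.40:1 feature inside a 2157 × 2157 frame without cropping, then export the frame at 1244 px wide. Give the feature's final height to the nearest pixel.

518 px

At 2157×2157 the feature is width-limited, so height = 2157 / 2.400 ≈ 898.75 px.
Resizing to 1244 px wide multiplies everything by 0.5767: 898.75 → 518.33 px.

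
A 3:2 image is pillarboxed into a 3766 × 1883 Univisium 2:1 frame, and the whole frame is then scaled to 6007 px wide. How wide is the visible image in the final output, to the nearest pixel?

Fitted into 3766×1883, the image spans the height; its width is 1883 × 3/2 ≈ 2824.50 px.
The frame scales by 6007/3766 = 1.5951; 2824.50 × 1.5951 ≈ 4505.25 px.

4505 px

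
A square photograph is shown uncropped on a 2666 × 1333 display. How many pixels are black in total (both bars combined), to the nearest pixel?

1776889 pixels

square (1.000) < Univisium 2:1 (2.000), so the photograph fills the height.
That makes the image 1333.0000 px wide (1333 × 1/1).
Black = 2666 − 1333.0000 = 1333.0000 px.
That's 1333.0000 × 1333 ≈ 1776889 black pixels.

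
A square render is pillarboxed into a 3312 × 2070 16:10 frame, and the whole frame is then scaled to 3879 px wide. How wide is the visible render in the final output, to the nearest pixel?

Fitted into 3312×2070, the render spans the height; its width is 2070 × 1/1 ≈ 2070.00 px.
Resizing to 3879 px wide multiplies everything by 1.1712: 2070.00 → 2424.38 px.

2424 px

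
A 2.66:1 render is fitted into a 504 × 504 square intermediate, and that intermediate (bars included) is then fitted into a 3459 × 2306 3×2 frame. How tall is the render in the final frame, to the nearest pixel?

867 px

First fit — 2.66:1 into 504×504 spans the width: 504.00 × 189.47.
square in 3459×2306: fills the height, so the intermediate becomes 2306.00 × 2306.00 — a scale of ×4.5754.
The render scales with it: height 189.47 × 4.5754 ≈ 866.92.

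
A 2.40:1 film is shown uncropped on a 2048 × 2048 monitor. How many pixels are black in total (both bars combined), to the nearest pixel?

2446677 pixels

2.40:1 (2.400) > 1:1 (1.000), so the film fills the width.
That makes the image 853.3333 px tall (2048 / 2.400).
Leftover height: 2048 − 853.3333 = 1194.6667 px.
That's 1194.6667 × 2048 ≈ 2446677 black pixels.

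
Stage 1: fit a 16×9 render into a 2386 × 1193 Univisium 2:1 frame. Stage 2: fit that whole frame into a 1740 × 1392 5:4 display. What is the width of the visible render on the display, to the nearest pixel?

Inside the 2386×1193 canvas the render is height-limited at 2120.89 × 1193.00.
Univisium 2:1 in 1740×1392: fills the width, so the intermediate becomes 1740.00 × 870.00 — a scale of ×0.7293.
So the render's width is 2120.89 × 0.7293 ≈ 1546.67.

1547 px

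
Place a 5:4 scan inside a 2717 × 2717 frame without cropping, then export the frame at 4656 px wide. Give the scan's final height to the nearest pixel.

3725 px

In the 2717×2717 frame the scan fills the width: height = 2717 × 4/5 ≈ 2173.60 px.
The frame scales by 4656/2717 = 1.7137; 2173.60 × 1.7137 ≈ 3724.80 px.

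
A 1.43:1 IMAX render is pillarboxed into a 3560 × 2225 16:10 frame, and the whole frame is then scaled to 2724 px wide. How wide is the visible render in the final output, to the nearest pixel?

2435 px

At 3560×2225 the render is height-limited, so width = 2225 × 1.430 ≈ 3181.75 px.
Resizing to 2724 px wide multiplies everything by 0.7652: 3181.75 → 2434.57 px.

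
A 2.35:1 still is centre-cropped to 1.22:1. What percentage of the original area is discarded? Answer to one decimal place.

The height stays; only width is cut (since 1.22:1 is narrower than 2.35:1).
Area ratio = (1.220)/(2.350) = 51.91%; the remaining 48.09% is cropped out.

48.1%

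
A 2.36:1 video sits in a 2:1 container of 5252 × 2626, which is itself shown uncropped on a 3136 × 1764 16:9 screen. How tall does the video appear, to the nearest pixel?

1329 px

First fit — 2.36:1 into 5252×2626 spans the width: 5252.00 × 2225.42.
Second fit — the 2:1 canvas into 3136×1764 spans the width: 3136.00 × 1568.00 (×0.5971 from 5252×2626).
So the video's height is 2225.42 × 0.5971 ≈ 1328.81.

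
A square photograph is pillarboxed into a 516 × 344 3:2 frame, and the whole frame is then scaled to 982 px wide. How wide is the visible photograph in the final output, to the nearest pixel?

655 px

At 516×344 the photograph is height-limited, so width = 344 × 1/1 ≈ 344.00 px.
Resizing to 982 px wide multiplies everything by 1.9031: 344.00 → 654.67 px.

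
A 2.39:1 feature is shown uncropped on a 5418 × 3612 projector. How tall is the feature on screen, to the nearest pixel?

2.39:1 is wider than 3×2, so it spans the full width.
Content height = 5418 / 2.390 ≈ 2266.95 px.

2267 px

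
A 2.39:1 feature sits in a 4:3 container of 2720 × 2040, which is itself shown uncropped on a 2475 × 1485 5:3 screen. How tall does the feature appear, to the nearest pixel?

828 px

Inside the 2720×2040 canvas the feature is width-limited at 2720.00 × 1138.08.
Second fit — the 4:3 canvas into 2475×1485 spans the height: 1980.00 × 1485.00 (×0.7279 from 2720×2040).
So the feature's height is 1138.08 × 0.7279 ≈ 828.45.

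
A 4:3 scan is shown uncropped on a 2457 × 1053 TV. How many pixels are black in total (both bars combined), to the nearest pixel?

Since 1.333 < 2.333, the scan is height-limited.
The scan is 1053 × 4/3 ≈ 1404.0000 px wide.
Black = 2457 − 1404.0000 = 1053.0000 px.
That's 1053.0000 × 1053 ≈ 1108809 black pixels.

1108809 pixels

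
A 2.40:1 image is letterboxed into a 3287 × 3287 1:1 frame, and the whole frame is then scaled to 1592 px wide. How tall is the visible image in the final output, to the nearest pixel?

663 px

Fitted into 3287×3287, the image spans the width; its height is 3287 / 2.400 ≈ 1369.58 px.
Resizing to 1592 px wide multiplies everything by 0.4843: 1369.58 → 663.33 px.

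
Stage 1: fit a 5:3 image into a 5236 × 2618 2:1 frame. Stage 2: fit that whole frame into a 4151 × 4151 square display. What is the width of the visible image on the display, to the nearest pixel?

Inside the 5236×2618 canvas the image is height-limited at 4363.33 × 2618.00.
2:1 in 4151×4151: fills the width, so the intermediate becomes 4151.00 × 2075.50 — a scale of ×0.7928.
Applying the same ×0.7928: 4363.33 → 3459.17.

3459 px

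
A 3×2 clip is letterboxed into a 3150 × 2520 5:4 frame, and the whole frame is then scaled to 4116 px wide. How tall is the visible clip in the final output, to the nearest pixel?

In the 3150×2520 frame the clip fills the width: height = 3150 × 2/3 ≈ 2100.00 px.
The frame scales by 4116/3150 = 1.3067; 2100.00 × 1.3067 ≈ 2744.00 px.

2744 px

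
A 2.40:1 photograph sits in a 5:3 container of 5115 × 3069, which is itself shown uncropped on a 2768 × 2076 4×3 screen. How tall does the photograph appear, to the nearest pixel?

Inside the 5115×3069 canvas the photograph is width-limited at 5115.00 × 2131.25.
Second fit — the 5:3 canvas into 2768×2076 spans the width: 2768.00 × 1660.80 (×0.5412 from 5115×3069).
Applying the same ×0.5412: 2131.25 → 1153.33.

1153 px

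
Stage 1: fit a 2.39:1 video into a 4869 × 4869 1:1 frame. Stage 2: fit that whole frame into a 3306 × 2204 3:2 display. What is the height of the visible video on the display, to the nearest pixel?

Inside the 4869×4869 canvas the video is width-limited at 4869.00 × 2037.24.
1:1 in 3306×2204: fills the height, so the intermediate becomes 2204.00 × 2204.00 — a scale of ×0.4527.
Applying the same ×0.4527: 2037.24 → 922.18.

922 px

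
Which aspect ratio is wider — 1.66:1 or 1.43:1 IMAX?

1.66:1

1.66 and 1.43; 1.66 > 1.43.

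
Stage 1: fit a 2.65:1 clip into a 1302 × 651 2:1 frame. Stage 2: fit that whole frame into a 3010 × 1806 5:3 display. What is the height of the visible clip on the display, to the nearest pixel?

Inside the 1302×651 canvas the clip is width-limited at 1302.00 × 491.32.
The 2:1 canvas is width-limited in 3010×1806, giving 3010.00 × 1505.00; scale factor 2.3118.
Applying the same ×2.3118: 491.32 → 1135.85.

1136 px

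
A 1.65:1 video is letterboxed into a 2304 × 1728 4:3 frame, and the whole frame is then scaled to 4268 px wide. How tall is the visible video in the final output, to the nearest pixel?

In the 2304×1728 frame the video fills the width: height = 2304 / 1.650 ≈ 1396.36 px.
The frame scales by 4268/2304 = 1.8524; 1396.36 × 1.8524 ≈ 2586.67 px.

2587 px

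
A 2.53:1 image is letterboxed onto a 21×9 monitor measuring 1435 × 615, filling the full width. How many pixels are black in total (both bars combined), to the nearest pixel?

68602 pixels

The image is 1435 / 2.530 ≈ 567.1937 px tall.
615 − 567.1937 = 47.8063 px of bars.
Across the 1435-px span: 47.8063 × 1435 ≈ 68602 px.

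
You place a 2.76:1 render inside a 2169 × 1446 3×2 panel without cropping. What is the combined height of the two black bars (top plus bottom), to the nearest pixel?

660 px

Since 2.760 > 1.500, the render is width-limited.
That makes the image 785.87 px tall (2169 / 2.760).
Leftover height: 1446 − 785.87 = 660.13 px.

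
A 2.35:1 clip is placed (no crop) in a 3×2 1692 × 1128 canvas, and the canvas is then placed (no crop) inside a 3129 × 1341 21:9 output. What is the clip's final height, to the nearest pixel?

2.35:1 in 1692×1128: fills the width, so the clip is 1692.00 × 720.00.
3×2 in 3129×1341: fills the height, so the intermediate becomes 2011.50 × 1341.00 — a scale of ×1.1888.
So the clip's height is 720.00 × 1.1888 ≈ 855.96.

856 px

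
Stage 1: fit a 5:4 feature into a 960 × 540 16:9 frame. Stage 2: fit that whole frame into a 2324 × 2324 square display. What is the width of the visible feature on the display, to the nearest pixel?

1634 px

Inside the 960×540 canvas the feature is height-limited at 675.00 × 540.00.
The 16:9 canvas is width-limited in 2324×2324, giving 2324.00 × 1307.25; scale factor 2.4208.
The feature scales with it: width 675.00 × 2.4208 ≈ 1634.06.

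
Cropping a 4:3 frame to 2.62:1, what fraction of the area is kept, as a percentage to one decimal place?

50.9%

2.62:1 is wider than 4:3, so the crop keeps the full width and trims the height.
Area ratio = (1.333)/(2.620) = 50.89% retained.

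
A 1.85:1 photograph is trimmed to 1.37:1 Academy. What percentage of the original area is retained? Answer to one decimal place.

74.1%

1.37:1 Academy is narrower than 1.85:1, so the crop keeps the full height and trims the width.
Area ratio = (1.370)/(1.850) = 74.05% retained.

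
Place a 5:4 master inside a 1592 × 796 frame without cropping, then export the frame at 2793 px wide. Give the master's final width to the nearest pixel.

1746 px

Fitted into 1592×796, the master spans the height; its width is 796 × 5/4 ≈ 995.00 px.
The frame scales by 2793/1592 = 1.7544; 995.00 × 1.7544 ≈ 1745.62 px.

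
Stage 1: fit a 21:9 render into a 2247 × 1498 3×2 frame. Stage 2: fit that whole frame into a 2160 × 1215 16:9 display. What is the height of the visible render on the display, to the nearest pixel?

Inside the 2247×1498 canvas the render is width-limited at 2247.00 × 963.00.
3×2 in 2160×1215: fills the height, so the intermediate becomes 1822.50 × 1215.00 — a scale of ×0.8111.
The render scales with it: height 963.00 × 0.8111 ≈ 781.07.

781 px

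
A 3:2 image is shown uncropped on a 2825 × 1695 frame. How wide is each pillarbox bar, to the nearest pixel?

3:2 is narrower than 5:3, so it spans the full height.
That makes the image 2542.50 px wide (1695 × 3/2).
Black = 2825 − 2542.50 = 282.50 px, or 141.25 per bar.

141 px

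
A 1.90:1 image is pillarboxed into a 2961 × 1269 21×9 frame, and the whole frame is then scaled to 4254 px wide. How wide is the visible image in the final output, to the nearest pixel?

3464 px

At 2961×1269 the image is height-limited, so width = 1269 × 1.900 ≈ 2411.10 px.
The frame scales by 4254/2961 = 1.4367; 2411.10 × 1.4367 ≈ 3463.97 px.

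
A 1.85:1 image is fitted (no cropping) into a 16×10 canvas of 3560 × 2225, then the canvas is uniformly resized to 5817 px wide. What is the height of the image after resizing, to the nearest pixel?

3144 px

At 3560×2225 the image is width-limited, so height = 3560 / 1.850 ≈ 1924.32 px.
Resizing to 5817 px wide multiplies everything by 1.6340: 1924.32 → 3144.32 px.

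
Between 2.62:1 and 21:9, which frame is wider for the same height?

2.62 and 21:9 = 2.333; 2.62 > 2.333.

2.62:1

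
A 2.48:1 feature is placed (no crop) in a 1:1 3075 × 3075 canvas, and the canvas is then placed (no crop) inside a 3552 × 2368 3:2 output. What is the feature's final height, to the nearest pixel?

2.48:1 in 3075×3075: fills the width, so the feature is 3075.00 × 1239.92.
The 1:1 canvas is height-limited in 3552×2368, giving 2368.00 × 2368.00; scale factor 0.7701.
So the feature's height is 1239.92 × 0.7701 ≈ 954.84.

955 px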